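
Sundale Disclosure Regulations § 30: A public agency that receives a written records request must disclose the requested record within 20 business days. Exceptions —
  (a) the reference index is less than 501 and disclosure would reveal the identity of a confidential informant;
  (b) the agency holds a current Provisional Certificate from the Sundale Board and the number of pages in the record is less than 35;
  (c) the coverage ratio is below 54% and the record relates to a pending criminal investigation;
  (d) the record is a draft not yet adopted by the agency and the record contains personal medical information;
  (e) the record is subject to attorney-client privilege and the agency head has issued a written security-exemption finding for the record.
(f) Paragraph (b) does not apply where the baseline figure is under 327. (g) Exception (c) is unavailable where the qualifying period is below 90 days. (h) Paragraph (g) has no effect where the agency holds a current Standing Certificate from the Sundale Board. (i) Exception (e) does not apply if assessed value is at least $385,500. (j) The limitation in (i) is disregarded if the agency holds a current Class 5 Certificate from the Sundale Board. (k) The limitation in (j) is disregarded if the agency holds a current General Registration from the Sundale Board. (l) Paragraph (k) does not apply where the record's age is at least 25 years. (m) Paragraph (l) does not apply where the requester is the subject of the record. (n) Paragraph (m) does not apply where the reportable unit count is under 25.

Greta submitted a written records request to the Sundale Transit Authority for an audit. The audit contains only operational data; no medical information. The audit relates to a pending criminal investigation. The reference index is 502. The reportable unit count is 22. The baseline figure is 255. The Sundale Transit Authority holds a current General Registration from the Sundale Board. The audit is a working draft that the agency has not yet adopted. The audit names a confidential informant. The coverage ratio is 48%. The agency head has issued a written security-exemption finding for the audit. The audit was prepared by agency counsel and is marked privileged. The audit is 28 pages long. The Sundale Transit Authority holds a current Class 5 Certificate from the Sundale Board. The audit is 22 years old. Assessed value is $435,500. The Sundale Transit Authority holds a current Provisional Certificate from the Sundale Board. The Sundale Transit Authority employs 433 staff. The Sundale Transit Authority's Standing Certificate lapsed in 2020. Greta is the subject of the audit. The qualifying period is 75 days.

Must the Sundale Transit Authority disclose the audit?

Yes — the Sundale Transit Authority must disclose the audit.

Exception (a) fails — the reference index is 502, not less than 501.
Exception (b)'s conditions are all satisfied: a current Provisional Certificate is held; the number of pages in the record is 28, less than the 35 limit. But: (f) operates against (b): the baseline figure is 255, under the 327 limit. So (b) is unavailable.
Exception (c) is satisfied on its face — the coverage ratio is 48%, below the 54% limit; the audit relates to a pending investigation. But: (g) is engaged — the qualifying period is 75 days, below the 90 days limit. (h) is not engaged (there is no Standing Certificate in force), so (g) stands. Exception (c) does not apply.
Exception (d) requires that the record contains personal medical information; but the audit contains only operational data, so (d) is unavailable.
Exception (e) is satisfied on its face — the audit is privileged; a written security-exemption finding has been issued. However, paragraphs (i)–(n) must be considered: (i) is triggered — assessed value is $435,500, meeting the $385,500 threshold. (j) operates (a current Class 5 Certificate is held), but is itself disapplied by (k): (k) is engaged — a current General Registration is held. (l) is inapplicable (the record's age is 22 years, short of 25 years), so (k) stands. So (e) is unavailable.
None of the exceptions is available; § 30 applies in full.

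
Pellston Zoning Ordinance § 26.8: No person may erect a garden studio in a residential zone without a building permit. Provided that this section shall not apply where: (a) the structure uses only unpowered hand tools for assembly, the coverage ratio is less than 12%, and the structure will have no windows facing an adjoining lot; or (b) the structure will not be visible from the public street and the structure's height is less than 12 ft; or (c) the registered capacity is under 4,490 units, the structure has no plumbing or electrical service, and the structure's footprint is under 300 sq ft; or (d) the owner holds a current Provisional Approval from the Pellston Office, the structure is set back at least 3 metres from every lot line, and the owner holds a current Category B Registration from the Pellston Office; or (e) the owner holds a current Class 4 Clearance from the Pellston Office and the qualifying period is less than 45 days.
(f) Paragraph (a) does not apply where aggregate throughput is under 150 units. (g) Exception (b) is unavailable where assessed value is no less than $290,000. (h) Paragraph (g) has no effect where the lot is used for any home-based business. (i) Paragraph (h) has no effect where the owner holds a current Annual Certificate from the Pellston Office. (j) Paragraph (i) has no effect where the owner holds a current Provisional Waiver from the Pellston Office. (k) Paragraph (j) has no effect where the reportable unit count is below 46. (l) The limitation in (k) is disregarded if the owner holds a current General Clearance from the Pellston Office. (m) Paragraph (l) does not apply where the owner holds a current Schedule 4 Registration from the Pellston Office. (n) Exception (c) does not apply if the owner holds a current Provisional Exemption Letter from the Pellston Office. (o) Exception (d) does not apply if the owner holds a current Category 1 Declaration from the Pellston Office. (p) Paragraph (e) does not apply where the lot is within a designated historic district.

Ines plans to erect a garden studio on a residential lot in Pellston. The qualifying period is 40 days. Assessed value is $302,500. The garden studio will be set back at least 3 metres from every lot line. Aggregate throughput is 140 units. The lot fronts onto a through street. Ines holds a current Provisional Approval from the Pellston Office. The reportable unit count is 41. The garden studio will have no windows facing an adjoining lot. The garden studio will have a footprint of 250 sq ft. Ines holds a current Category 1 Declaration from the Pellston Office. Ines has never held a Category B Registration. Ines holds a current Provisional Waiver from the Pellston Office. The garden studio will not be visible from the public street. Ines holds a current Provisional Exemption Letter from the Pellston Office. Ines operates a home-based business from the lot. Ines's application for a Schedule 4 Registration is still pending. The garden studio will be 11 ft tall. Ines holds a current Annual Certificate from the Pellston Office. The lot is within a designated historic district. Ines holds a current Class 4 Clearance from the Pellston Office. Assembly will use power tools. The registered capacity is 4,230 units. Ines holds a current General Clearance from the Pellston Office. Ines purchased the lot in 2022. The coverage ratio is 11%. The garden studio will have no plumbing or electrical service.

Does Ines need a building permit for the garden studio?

Exception (a) fails — assembly uses power tools.
Exception (b) is satisfied on its face — the structure will not be visible from the street; the structure's height is 11 ft, less than the 12 ft limit. Applying paragraphs (g)–(m): (g) operates (assessed value is $302,500, meeting the $290,000 threshold), but yields to (h): (h) is engaged — a home-based business operates on the lot. (i) would limit (h) — a current Annual Certificate is held — but (j) sets (i) aside: (j) operates against (i): a current Provisional Waiver is held. (k) would limit (j) — the reportable unit count is 41, below the 46 limit — but (l) sets (k) aside: (l) operates against (k): a current General Clearance is held. (m), which would lift (l), is not triggered — the Schedule 4 Registration is not current. Exception (b) stands.
Exception (c) is satisfied on its face — the registered capacity is 4,230 units, under the 4,490 units limit; there is no plumbing or electrical service; the structure's footprint is 250 sq ft, under the 300 sq ft limit. But: (n) applies — a current Provisional Exemption Letter is held. Exception (c) does not apply.
Exception (d) fails — no current Category B Registration is held.
All of (e)'s requirements are met (a current Class 4 Clearance is held; the qualifying period is 40 days, less than the 45 days limit). However, paragraph (p) must be considered: (p) is triggered — the lot is in a historic district. So (e) is unavailable.

No — exception (b) applies; Ines does not need a building permit.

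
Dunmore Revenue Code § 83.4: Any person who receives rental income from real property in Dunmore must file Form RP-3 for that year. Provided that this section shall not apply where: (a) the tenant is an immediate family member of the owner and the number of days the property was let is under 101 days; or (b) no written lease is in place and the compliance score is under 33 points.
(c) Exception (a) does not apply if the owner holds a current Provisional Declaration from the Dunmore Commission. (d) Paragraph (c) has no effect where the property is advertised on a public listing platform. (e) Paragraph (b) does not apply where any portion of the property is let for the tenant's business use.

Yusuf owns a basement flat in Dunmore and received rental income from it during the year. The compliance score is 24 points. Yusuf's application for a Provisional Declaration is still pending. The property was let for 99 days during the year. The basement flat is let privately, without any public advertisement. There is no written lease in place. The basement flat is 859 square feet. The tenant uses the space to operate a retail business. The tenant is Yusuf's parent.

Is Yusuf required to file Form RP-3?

All of (a)'s requirements are met (the tenant is an immediate family member; the number of days the property was let is 99 days, under the 101 days limit). As to paragraphs (c)–(d): (c), which would limit (a), is inapplicable: no current Provisional Declaration is held. So (a) applies.
Exception (b): there is no written lease; the compliance score is 24 points, under the 33 points limit — every condition holds. But applying paragraph (e): (e) operates against (b): the space is let for business use. Exception (b) does not apply.

No — exception (a) applies; Yusuf is not required to file Form RP-3.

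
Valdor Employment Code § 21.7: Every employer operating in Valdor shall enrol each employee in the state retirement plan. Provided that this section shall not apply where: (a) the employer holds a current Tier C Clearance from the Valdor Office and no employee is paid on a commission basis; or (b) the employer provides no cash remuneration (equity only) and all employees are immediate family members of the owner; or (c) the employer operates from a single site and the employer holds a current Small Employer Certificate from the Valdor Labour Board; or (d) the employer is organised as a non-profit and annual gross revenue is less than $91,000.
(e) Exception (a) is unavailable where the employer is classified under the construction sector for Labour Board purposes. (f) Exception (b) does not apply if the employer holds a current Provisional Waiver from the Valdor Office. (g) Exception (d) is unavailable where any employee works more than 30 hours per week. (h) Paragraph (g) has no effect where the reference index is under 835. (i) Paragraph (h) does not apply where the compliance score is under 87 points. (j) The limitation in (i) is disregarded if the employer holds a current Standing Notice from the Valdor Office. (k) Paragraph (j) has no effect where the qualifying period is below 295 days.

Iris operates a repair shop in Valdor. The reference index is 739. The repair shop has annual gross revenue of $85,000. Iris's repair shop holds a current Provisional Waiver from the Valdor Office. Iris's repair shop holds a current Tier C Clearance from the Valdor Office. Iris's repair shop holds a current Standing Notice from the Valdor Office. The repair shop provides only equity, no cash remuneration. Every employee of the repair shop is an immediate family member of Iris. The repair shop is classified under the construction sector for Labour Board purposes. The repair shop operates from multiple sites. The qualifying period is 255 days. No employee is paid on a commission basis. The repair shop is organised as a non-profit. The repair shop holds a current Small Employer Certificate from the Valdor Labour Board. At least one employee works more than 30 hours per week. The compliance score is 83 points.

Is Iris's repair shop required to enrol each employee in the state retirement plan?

Exception (a): a current Tier C Clearance is held; no employee is paid on commission — every condition holds. Turning to paragraph (e): (e) operates against (a): the repair shop is classified under the construction sector. Exception (a) does not apply.
Exception (b): remuneration is equity-only; every employee is an immediate family member — every condition holds. But applying paragraph (f): (f) is triggered — a current Provisional Waiver is held. Exception (b) does not apply.
Exception (c) fails — the employer operates from multiple sites.
Exception (d) is satisfied on its face — the employer is a non-profit; annual gross revenue is $85,000, less than the $91,000 limit. However, paragraphs (g)–(k) must be considered: (g) operates against (d): at least one employee exceeds 30 hours/week. (h) would limit (g) — the reference index is 739, under the 835 limit — but (i) sets (h) aside: (i) is engaged — the compliance score is 83 points, under the 87 points limit. (j) would limit (i) — a current Standing Notice is held — but (k) sets (j) aside: (k) applies — the qualifying period is 255 days, below the 295 days limit. So (d) is unavailable.
No exception is made out. Iris's repair shop falls within the general rule.

Yes — Iris's repair shop must enrol each employee in the state retirement plan.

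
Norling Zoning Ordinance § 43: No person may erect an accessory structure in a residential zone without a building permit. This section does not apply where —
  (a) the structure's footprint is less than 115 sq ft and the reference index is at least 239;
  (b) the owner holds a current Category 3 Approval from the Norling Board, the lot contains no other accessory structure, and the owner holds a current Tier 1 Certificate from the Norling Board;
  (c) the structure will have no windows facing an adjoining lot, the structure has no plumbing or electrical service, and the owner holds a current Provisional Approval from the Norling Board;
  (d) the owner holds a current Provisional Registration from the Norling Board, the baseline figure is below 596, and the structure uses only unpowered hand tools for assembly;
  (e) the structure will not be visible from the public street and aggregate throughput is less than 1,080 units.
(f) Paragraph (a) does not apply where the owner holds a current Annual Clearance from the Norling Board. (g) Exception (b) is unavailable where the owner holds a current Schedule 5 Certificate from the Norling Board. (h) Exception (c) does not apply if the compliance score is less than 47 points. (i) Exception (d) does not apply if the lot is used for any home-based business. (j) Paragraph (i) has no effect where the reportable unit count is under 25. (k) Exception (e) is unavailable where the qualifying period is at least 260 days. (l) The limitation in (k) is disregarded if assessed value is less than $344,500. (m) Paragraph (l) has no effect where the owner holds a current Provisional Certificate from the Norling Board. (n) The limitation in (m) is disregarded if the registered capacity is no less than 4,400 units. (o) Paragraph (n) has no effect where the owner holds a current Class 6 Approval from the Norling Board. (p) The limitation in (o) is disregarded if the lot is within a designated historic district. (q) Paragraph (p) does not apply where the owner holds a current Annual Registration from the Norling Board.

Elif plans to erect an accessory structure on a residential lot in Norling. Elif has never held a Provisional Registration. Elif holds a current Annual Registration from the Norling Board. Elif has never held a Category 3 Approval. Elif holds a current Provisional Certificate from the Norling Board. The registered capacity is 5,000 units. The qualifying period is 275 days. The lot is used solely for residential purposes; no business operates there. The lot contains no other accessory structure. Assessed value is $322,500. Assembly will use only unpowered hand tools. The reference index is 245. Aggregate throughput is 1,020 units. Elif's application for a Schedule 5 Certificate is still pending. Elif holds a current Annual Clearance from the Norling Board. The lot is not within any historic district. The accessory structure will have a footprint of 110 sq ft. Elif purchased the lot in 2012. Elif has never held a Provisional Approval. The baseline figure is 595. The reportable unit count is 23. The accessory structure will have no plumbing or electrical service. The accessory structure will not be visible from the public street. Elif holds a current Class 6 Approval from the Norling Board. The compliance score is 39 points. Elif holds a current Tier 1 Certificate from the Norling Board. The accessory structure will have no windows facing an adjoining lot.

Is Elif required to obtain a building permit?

Yes — Elif must obtain a building permit.

All of (a)'s requirements are met (the structure's footprint is 110 sq ft, less than the 115 sq ft limit; the reference index is 245, meeting the 239 threshold). Turning to paragraph (f): (f) is triggered — a current Annual Clearance is held. (a) is therefore removed.
Exception (b) fails — no current Category 3 Approval is held.
Exception (c) requires that the owner holds a current Provisional Approval from the Norling Board; but the Provisional Approval is not current, so (c) is unavailable.
Exception (d) requires that the owner holds a current Provisional Registration from the Norling Board; but there is no Provisional Registration in force, so (d) is unavailable.
Exception (e): the structure will not be visible from the street; aggregate throughput is 1,020 units, less than the 1,080 units limit — every condition holds. However, paragraphs (k)–(q) must be considered: (k) operates against (e): the qualifying period is 275 days, meeting the 260 days threshold. (l) is triggered (assessed value is $322,500, less than the $344,500 limit), but is itself disapplied by (m): (m) is triggered — a current Provisional Certificate is held. (n) is engaged (the registered capacity is 5,000 units, meeting the 4,400 units threshold), but is set aside by (o): (o) applies — a current Class 6 Approval is held. (p) does not operate here (the lot is not in a historic district), so (o) stands. So (e) is unavailable.
None of the exceptions is available; § 43 applies in full.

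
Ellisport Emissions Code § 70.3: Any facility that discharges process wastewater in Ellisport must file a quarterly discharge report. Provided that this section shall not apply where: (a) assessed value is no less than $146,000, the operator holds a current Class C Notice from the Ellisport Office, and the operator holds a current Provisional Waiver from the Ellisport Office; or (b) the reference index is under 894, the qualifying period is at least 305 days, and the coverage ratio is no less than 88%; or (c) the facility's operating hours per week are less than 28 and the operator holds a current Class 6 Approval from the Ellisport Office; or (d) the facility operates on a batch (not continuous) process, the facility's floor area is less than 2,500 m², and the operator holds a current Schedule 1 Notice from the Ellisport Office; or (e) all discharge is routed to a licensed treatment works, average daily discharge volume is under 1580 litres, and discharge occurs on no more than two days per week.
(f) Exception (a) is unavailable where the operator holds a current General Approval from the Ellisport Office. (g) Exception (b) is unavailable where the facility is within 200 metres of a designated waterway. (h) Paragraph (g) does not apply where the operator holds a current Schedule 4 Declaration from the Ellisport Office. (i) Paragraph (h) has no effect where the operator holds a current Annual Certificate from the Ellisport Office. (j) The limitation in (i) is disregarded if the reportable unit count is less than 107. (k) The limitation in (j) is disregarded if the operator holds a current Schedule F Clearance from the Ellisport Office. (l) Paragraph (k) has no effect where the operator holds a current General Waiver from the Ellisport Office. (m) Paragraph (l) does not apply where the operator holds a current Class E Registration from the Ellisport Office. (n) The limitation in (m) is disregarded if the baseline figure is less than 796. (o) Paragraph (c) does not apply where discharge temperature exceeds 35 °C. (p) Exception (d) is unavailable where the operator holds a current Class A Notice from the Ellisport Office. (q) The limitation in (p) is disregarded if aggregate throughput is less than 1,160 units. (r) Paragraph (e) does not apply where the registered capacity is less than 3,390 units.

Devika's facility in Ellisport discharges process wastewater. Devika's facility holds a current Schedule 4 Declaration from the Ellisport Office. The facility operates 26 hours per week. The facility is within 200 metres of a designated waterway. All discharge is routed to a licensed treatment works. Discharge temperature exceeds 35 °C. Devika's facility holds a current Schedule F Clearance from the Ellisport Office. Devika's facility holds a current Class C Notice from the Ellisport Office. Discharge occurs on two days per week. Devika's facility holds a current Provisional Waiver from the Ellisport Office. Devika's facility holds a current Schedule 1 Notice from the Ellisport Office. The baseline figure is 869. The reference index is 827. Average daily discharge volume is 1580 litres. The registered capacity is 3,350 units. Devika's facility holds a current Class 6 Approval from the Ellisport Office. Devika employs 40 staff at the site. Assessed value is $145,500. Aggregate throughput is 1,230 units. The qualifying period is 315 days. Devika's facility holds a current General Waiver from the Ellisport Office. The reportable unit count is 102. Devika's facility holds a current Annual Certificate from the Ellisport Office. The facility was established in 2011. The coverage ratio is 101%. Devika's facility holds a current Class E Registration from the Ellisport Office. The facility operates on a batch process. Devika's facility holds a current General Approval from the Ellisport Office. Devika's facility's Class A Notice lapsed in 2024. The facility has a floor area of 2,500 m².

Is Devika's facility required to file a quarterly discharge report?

Exception (a) fails — assessed value is $145,500, short of $146,000.
All of (b)'s requirements are met (the reference index is 827, under the 894 limit; the qualifying period is 315 days, meeting the 305 days threshold; the coverage ratio is 101%, meeting the 88% threshold). Turning to paragraphs (g)–(n): (g) operates against (b): the facility is within 200 m of a designated waterway. (h) would limit (g) — a current Schedule 4 Declaration is held — but (i) sets (h) aside: (i) is engaged — a current Annual Certificate is held. (j) would limit (i) — the reportable unit count is 102, less than the 107 limit — but (k) sets (j) aside: (k) operates against (j): a current Schedule F Clearance is held. (l) would limit (k) — a current General Waiver is held — but (m) sets (l) aside: (m) operates against (l): a current Class E Registration is held. (n), which would lift (m), is not triggered — the baseline figure is 869, not less than 796. Exception (b) does not apply.
Exception (c)'s conditions are all satisfied: the facility's operating hours per week are 26, less than the 28 limit; a current Class 6 Approval is held. Turning to paragraph (o): (o) operates — discharge temperature exceeds 35 °C. Exception (c) does not apply.
Exception (d) requires that the facility's floor area is less than 2,500 m²; but the facility's floor area is 2,500 m², not less than 2,500 m², so (d) is unavailable.
Exception (e) fails — average daily discharge volume is 1580 litres, not under 1580 litres.
No exception applies. The general rule governs.

Yes — Devika's facility must file a quarterly discharge report.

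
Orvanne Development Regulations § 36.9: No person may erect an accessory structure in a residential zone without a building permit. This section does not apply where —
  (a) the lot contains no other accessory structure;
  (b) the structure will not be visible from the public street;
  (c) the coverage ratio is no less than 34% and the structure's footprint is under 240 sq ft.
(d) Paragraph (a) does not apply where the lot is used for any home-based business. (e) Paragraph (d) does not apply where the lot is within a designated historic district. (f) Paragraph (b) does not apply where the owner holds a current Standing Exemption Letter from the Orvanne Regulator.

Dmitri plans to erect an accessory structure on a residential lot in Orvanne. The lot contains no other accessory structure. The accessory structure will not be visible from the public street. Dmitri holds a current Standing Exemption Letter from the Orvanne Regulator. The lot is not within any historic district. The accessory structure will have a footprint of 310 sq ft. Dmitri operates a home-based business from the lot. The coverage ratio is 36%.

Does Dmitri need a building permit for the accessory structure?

Yes — Dmitri must obtain a building permit.

Exception (a): the lot has no other accessory structure — every condition holds. But applying paragraphs (d)–(e): (d) operates — a home-based business operates on the lot. (e), which would lift (d), does not operate here — the lot is not in a historic district. (a) is therefore removed.
Exception (b)'s conditions are all satisfied: the structure will not be visible from the street. Turning to paragraph (f): (f) operates against (b): a current Standing Exemption Letter is held. Exception (b) does not apply.
Exception (c) does not apply: the structure's footprint is 310 sq ft, not under 240 sq ft.
No exception displaces § 36.9.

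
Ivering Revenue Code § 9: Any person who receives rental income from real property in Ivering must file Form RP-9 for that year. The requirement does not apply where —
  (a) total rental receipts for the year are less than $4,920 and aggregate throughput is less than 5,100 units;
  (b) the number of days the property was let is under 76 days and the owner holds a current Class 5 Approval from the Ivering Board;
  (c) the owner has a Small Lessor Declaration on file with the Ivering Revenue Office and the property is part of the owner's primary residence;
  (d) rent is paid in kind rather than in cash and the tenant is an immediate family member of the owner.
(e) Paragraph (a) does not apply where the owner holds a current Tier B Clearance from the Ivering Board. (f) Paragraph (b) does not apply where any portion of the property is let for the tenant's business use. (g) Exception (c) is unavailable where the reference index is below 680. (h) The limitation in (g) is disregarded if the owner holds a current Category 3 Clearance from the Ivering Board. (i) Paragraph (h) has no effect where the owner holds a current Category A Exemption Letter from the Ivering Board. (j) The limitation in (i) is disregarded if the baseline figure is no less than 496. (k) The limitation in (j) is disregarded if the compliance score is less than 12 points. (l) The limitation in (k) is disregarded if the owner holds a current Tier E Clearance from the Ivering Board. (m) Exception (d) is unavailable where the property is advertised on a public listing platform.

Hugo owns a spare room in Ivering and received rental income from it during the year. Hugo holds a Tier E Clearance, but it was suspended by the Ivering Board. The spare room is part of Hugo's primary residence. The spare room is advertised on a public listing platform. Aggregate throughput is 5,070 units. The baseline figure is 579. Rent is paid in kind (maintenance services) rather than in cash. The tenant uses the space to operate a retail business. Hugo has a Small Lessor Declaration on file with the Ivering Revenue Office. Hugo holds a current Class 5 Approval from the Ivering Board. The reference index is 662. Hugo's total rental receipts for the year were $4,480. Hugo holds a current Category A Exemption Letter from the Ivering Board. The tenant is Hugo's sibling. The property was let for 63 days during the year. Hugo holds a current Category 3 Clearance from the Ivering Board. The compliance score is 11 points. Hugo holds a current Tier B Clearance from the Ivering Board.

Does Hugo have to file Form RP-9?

Yes — Hugo must file Form RP-9.

Exception (a): total rental receipts for the year are $4,480, less than the $4,920 limit; aggregate throughput is 5,070 units, less than the 5,100 units limit — every condition holds. But: (e) operates against (a): a current Tier B Clearance is held. (a) is therefore removed.
All of (b)'s requirements are met (the number of days the property was let is 63 days, under the 76 days limit; a current Class 5 Approval is held). But applying paragraph (f): (f) is triggered — the space is let for business use. (b) is therefore removed.
All of (c)'s requirements are met (a Small Lessor Declaration is on file; the spare room is part of the primary residence). Turning to paragraphs (g)–(l): (g) is engaged — the reference index is 662, below the 680 limit. (h) is triggered (a current Category 3 Clearance is held), but is set aside by (i): (i) operates against (h): a current Category A Exemption Letter is held. (j) would limit (i) — the baseline figure is 579, meeting the 496 threshold — but (k) sets (j) aside: (k) operates — the compliance score is 11 points, less than the 12 points limit. (l), which would lift (k), is not triggered — there is no Tier E Clearance in force. (c) is therefore removed.
All of (d)'s requirements are met (rent is paid in kind; the tenant is an immediate family member). But applying paragraph (m): (m) operates against (d): the property is publicly advertised. Exception (d) does not apply.
No exception displaces § 9.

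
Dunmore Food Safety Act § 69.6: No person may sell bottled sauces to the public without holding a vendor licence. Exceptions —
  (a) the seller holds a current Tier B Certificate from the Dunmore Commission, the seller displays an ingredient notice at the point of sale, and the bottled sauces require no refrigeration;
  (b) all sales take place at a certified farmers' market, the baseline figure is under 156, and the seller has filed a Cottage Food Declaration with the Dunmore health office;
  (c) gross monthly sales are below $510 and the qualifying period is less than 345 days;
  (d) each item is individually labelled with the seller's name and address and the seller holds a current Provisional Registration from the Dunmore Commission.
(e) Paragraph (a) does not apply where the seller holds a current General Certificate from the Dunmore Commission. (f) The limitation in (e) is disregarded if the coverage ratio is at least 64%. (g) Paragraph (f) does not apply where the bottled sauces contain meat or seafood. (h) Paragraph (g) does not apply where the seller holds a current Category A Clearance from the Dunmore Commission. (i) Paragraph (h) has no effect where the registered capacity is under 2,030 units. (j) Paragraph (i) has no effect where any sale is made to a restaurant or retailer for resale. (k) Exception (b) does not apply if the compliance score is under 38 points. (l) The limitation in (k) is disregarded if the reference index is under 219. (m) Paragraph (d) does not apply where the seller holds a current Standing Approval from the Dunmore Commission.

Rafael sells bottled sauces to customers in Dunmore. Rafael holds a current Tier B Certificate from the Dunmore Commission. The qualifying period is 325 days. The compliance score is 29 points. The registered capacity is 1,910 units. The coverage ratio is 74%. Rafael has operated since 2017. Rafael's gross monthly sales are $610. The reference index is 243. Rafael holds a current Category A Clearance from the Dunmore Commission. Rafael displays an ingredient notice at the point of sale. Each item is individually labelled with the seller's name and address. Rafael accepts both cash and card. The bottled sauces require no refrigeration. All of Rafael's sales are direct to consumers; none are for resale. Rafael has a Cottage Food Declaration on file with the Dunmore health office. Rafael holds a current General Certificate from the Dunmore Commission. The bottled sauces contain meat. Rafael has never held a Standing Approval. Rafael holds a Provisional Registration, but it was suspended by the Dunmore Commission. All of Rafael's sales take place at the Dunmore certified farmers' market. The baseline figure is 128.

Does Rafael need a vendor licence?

Yes — Rafael must hold a vendor licence.

Exception (a)'s conditions are all satisfied: a current Tier B Certificate is held; an ingredient notice is displayed; the bottled sauces are shelf-stable. But applying paragraphs (e)–(j): (e) operates against (a): a current General Certificate is held. (f) would limit (e) — the coverage ratio is 74%, meeting the 64% threshold — but (g) sets (f) aside: (g) operates against (f): the bottled sauces contain meat. (h) would limit (g) — a current Category A Clearance is held — but (i) sets (h) aside: (i) applies — the registered capacity is 1,910 units, under the 2,030 units limit. (j), which would lift (i), does not operate here — no sales are for resale. (a) is therefore removed.
All of (b)'s requirements are met (all sales are at a certified farmers' market; the baseline figure is 128, under the 156 limit; a Cottage Food Declaration is on file). But: (k) is engaged — the compliance score is 29 points, under the 38 points limit. (l), which would lift (k), is not triggered — the reference index is 243, not under 219. (b) is therefore removed.
Exception (c) fails — gross monthly sales are $610, not below $510.
Exception (d) requires that the seller holds a current Provisional Registration from the Dunmore Commission; but the Provisional Registration is not current, so (d) is unavailable.
No exception is made out. Rafael falls within the general rule.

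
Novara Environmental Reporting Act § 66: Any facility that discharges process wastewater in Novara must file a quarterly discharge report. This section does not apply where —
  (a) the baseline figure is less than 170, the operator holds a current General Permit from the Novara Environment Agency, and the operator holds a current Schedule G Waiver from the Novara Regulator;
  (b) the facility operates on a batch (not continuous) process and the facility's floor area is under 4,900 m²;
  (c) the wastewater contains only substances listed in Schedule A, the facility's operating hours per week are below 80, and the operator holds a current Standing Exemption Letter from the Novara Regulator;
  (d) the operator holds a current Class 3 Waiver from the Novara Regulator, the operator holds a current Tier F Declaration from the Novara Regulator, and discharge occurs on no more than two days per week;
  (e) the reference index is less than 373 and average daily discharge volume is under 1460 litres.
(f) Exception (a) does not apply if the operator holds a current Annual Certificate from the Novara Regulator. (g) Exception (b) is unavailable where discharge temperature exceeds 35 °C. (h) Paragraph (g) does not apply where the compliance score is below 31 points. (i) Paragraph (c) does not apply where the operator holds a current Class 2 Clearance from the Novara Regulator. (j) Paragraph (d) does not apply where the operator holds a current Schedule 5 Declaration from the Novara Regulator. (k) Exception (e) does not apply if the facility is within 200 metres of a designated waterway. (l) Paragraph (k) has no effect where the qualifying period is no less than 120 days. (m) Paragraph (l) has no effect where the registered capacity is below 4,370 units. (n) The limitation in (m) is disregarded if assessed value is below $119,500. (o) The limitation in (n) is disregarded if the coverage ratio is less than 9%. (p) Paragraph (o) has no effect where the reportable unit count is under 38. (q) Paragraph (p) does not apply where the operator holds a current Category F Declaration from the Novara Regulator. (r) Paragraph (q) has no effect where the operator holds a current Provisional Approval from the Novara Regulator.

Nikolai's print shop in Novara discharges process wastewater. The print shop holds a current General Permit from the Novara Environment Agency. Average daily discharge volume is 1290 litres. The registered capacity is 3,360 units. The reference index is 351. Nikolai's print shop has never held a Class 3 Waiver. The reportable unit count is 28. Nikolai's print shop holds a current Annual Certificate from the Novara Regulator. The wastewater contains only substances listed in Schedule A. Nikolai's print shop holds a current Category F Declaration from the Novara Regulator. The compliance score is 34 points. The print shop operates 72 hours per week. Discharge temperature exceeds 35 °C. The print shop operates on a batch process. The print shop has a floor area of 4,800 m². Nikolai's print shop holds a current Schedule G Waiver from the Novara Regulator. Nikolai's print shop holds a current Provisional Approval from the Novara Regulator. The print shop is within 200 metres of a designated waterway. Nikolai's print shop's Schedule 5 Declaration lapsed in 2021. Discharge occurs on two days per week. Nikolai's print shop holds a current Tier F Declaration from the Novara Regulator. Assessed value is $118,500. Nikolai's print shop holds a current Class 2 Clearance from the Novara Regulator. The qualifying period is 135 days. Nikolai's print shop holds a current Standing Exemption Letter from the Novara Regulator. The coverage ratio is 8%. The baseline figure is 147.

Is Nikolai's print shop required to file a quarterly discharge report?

Exception (a): the baseline figure is 147, less than the 170 limit; a current General Permit is held; a current Schedule G Waiver is held — every condition holds. However, paragraph (f) must be considered: (f) operates — a current Annual Certificate is held. Exception (a) does not apply.
All of (b)'s requirements are met (the facility operates on a batch process; the facility's floor area is 4,800 m², under the 4,900 m² limit). Turning to paragraphs (g)–(h): (g) operates against (b): discharge temperature exceeds 35 °C. (h), which would lift (g), is inapplicable — the compliance score is 34 points, not below 31 points. Exception (b) does not apply.
Exception (c)'s conditions are all satisfied: the wastewater is Schedule-A-only; the facility's operating hours per week are 72, below the 80 limit; a current Standing Exemption Letter is held. Turning to paragraph (i): (i) is engaged — a current Class 2 Clearance is held. (c) is therefore removed.
Exception (d) fails — the Class 3 Waiver is not current.
Exception (e) is satisfied on its face — the reference index is 351, less than the 373 limit; average daily discharge volume is 1290 litres, under the 1460 litres limit. Under paragraphs (k)–(r): (k) is triggered (the print shop is within 200 m of a designated waterway), but is overridden by (l): (l) operates against (k): the qualifying period is 135 days, meeting the 120 days threshold. (m) operates (the registered capacity is 3,360 units, below the 4,370 units limit), but is itself disapplied by (n): (n) operates — assessed value is $118,500, below the $119,500 limit. (o) operates (the coverage ratio is 8%, less than the 9% limit), but is displaced by (p): (p) is engaged — the reportable unit count is 28, under the 38 limit. (q) operates (a current Category F Declaration is held), but yields to (r): (r) operates against (q): a current Provisional Approval is held. So (e) applies.

No — exception (e) applies; Nikolai's print shop is not required to file a quarterly discharge report.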